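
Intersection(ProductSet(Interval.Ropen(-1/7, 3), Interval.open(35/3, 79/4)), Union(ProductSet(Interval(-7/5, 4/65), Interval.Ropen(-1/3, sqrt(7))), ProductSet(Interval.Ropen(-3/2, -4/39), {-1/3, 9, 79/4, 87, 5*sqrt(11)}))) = ProductSet(Interval.Ropen(-1/7, -4/39), {5*sqrt(11)})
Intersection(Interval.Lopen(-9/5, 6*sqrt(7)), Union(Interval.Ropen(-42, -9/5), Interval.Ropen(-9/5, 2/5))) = Interval.open(-9/5, 2/5)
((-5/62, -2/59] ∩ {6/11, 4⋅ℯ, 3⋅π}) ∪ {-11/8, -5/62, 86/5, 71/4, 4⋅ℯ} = {-11/8, -5/62, 86/5, 71/4, 4⋅ℯ}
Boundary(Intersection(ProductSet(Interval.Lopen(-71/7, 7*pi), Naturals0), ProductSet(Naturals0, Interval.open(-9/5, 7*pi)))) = ProductSet(Range(0, 22, 1), Range(0, 22, 1))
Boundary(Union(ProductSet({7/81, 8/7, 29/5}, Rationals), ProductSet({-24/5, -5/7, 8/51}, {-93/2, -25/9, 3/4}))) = Union(ProductSet({-24/5, -5/7, 8/51}, {-93/2, -25/9, 3/4}), ProductSet({7/81, 8/7, 29/5}, Reals))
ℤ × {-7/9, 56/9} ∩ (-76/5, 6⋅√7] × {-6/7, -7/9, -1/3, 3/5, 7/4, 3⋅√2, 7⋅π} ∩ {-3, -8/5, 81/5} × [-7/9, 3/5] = {-3} × {-7/9}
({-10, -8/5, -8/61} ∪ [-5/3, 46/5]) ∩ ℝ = {-10} ∪ [-5/3, 46/5]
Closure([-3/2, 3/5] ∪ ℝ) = (-∞, ∞)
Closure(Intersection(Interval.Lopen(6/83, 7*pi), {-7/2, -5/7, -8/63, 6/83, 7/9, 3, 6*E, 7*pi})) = {7/9, 3, 6*E, 7*pi}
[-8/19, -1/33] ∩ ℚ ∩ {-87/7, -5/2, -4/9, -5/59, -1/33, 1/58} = {-5/59, -1/33}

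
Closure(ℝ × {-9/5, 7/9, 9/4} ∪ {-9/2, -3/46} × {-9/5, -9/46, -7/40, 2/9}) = (ℝ × {-9/5, 7/9, 9/4}) ∪ ({-9/2, -3/46} × {-9/5, -9/46, -7/40, 2/9})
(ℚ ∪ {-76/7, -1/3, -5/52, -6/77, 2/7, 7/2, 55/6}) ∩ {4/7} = {4/7}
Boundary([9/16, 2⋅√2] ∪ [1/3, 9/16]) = {1/3, 2⋅√2}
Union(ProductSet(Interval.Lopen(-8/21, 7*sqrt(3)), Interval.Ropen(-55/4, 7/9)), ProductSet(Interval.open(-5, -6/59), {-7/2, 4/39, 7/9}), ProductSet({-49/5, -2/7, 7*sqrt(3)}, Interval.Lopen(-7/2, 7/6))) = Union(ProductSet({-49/5, -2/7, 7*sqrt(3)}, Interval.Lopen(-7/2, 7/6)), ProductSet(Interval.open(-5, -6/59), {-7/2, 4/39, 7/9}), ProductSet(Interval.Lopen(-8/21, 7*sqrt(3)), Interval.Ropen(-55/4, 7/9)))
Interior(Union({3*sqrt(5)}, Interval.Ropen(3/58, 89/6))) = Interval.open(3/58, 89/6)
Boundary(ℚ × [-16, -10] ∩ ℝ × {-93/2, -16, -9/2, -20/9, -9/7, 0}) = ℝ × {-16}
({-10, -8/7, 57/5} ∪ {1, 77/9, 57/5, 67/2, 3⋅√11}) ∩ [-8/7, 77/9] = {-8/7, 1, 77/9}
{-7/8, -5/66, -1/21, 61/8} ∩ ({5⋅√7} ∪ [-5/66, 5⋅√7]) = {-5/66, -1/21, 61/8}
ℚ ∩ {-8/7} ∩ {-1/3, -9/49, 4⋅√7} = ∅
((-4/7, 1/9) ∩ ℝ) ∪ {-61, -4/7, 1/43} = {-61} ∪ [-4/7, 1/9)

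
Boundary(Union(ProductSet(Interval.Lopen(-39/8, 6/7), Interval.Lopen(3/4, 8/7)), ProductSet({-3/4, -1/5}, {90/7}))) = Union(ProductSet({-39/8, 6/7}, Interval(3/4, 8/7)), ProductSet({-3/4, -1/5}, {90/7}), ProductSet(Interval(-39/8, 6/7), {3/4, 8/7}))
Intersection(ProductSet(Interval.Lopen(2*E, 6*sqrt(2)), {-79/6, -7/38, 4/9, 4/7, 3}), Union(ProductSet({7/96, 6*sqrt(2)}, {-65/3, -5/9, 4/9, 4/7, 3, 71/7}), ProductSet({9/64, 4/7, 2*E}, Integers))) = ProductSet({6*sqrt(2)}, {4/9, 4/7, 3})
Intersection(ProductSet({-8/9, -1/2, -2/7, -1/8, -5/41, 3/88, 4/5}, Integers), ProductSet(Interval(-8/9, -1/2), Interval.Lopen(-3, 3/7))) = ProductSet({-8/9, -1/2}, Range(-2, 1, 1))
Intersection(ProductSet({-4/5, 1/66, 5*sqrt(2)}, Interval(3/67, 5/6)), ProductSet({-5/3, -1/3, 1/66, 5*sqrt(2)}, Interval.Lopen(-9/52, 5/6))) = ProductSet({1/66, 5*sqrt(2)}, Interval(3/67, 5/6))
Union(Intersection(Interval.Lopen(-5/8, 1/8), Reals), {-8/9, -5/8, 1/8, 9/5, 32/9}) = Union({-8/9, 9/5, 32/9}, Interval(-5/8, 1/8))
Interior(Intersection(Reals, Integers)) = EmptySet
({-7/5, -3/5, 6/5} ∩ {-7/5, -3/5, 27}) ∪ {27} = {-7/5, -3/5, 27}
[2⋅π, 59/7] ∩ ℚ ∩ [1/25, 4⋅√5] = ℚ ∩ [2⋅π, 59/7]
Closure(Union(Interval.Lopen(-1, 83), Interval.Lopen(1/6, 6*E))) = Interval(-1, 83)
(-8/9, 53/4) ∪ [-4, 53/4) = [-4, 53/4)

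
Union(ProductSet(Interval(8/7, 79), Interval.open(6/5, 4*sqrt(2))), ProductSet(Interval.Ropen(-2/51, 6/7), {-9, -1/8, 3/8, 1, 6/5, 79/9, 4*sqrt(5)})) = Union(ProductSet(Interval.Ropen(-2/51, 6/7), {-9, -1/8, 3/8, 1, 6/5, 79/9, 4*sqrt(5)}), ProductSet(Interval(8/7, 79), Interval.open(6/5, 4*sqrt(2))))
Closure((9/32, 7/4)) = [9/32, 7/4]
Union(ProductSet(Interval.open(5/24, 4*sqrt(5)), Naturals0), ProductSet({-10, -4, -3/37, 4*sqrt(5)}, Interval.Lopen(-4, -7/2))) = Union(ProductSet({-10, -4, -3/37, 4*sqrt(5)}, Interval.Lopen(-4, -7/2)), ProductSet(Interval.open(5/24, 4*sqrt(5)), Naturals0))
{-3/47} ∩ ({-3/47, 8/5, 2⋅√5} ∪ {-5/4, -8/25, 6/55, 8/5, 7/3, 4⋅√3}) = {-3/47}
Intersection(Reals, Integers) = Integers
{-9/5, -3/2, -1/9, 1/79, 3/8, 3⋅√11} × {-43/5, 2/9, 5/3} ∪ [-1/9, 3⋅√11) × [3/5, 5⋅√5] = ({-9/5, -3/2, -1/9, 1/79, 3/8, 3⋅√11} × {-43/5, 2/9, 5/3}) ∪ ([-1/9, 3⋅√11) × [3/5, 5⋅√5])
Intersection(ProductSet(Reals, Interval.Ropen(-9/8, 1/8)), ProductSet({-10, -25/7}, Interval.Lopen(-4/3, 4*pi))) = ProductSet({-10, -25/7}, Interval.Ropen(-9/8, 1/8))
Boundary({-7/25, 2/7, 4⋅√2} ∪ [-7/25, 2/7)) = {-7/25, 2/7, 4⋅√2}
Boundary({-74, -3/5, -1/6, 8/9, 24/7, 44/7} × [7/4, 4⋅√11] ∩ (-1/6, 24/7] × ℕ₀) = {8/9, 24/7} × {2, 3, …, 13}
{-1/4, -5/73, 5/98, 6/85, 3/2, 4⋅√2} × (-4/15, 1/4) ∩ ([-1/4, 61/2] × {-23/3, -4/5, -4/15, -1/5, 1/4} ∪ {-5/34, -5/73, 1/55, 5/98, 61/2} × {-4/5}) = {-1/4, -5/73, 5/98, 6/85, 3/2, 4⋅√2} × {-1/5}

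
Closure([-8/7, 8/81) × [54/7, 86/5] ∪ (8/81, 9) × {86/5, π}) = ([8/81, 9] × {86/5, π}) ∪ ([-8/7, 8/81] × [54/7, 86/5])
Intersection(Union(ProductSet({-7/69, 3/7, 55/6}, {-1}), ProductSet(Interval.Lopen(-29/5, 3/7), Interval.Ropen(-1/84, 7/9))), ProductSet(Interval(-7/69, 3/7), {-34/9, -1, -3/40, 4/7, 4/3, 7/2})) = Union(ProductSet({-7/69, 3/7}, {-1}), ProductSet(Interval(-7/69, 3/7), {4/7}))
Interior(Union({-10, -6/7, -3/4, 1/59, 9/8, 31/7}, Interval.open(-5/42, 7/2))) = Interval.open(-5/42, 7/2)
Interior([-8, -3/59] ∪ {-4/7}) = (-8, -3/59)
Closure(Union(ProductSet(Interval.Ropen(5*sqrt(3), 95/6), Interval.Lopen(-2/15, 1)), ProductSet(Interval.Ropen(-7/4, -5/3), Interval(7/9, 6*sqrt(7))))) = Union(ProductSet({95/6, 5*sqrt(3)}, Interval(-2/15, 1)), ProductSet(Interval(-7/4, -5/3), Interval(7/9, 6*sqrt(7))), ProductSet(Interval(5*sqrt(3), 95/6), {-2/15, 1}), ProductSet(Interval.Ropen(5*sqrt(3), 95/6), Interval.Lopen(-2/15, 1)))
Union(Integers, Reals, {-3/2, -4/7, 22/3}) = Reals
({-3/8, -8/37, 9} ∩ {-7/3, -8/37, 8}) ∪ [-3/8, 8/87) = [-3/8, 8/87)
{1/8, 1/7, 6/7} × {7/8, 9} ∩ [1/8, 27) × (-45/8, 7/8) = ∅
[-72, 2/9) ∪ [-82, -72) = [-82, 2/9)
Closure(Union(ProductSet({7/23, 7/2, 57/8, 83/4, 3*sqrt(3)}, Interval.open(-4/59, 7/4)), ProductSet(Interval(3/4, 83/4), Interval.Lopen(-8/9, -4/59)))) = Union(ProductSet({7/23, 7/2, 57/8, 83/4, 3*sqrt(3)}, Interval(-4/59, 7/4)), ProductSet(Interval(3/4, 83/4), Interval(-8/9, -4/59)))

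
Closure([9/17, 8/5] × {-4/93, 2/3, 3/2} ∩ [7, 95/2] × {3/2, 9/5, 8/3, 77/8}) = ∅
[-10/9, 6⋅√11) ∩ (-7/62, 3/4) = (-7/62, 3/4)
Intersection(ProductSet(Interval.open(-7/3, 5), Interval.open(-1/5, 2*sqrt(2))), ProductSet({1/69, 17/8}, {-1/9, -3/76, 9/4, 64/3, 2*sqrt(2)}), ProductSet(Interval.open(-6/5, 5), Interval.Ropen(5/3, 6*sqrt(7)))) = ProductSet({1/69, 17/8}, {9/4})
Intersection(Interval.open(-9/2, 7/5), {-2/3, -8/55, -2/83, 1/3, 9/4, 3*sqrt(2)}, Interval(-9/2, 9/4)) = {-2/3, -8/55, -2/83, 1/3}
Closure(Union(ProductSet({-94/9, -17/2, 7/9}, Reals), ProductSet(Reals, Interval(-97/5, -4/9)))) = Union(ProductSet({-94/9, -17/2, 7/9}, Reals), ProductSet(Reals, Interval(-97/5, -4/9)))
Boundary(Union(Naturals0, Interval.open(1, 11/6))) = Union(Complement(Naturals0, Interval.open(1, 11/6)), {11/6})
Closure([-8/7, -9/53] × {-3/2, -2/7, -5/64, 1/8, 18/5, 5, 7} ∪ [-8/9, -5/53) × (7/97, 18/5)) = ({-8/9, -5/53} × [7/97, 18/5]) ∪ ([-8/9, -5/53] × {7/97, 18/5}) ∪ ([-8/9, -5/53) × (7/97, 18/5)) ∪ ([-8/7, -9/53] × {-3/2, -2/7, -5/64, 1/8, 18/5, 5, 7})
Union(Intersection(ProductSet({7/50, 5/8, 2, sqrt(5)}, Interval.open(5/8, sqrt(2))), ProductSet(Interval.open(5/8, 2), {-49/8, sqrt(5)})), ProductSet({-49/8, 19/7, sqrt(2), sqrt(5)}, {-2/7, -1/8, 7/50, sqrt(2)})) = ProductSet({-49/8, 19/7, sqrt(2), sqrt(5)}, {-2/7, -1/8, 7/50, sqrt(2)})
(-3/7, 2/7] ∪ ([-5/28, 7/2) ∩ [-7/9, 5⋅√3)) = (-3/7, 7/2)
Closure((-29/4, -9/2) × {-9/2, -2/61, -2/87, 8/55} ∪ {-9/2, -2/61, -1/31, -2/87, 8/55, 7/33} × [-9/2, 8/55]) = ([-29/4, -9/2] × {-9/2, -2/61, -2/87, 8/55}) ∪ ({-9/2, -2/61, -1/31, -2/87, 8/55, 7/33} × [-9/2, 8/55])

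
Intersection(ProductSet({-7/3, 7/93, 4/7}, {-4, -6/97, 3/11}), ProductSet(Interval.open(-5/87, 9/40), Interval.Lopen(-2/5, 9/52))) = ProductSet({7/93}, {-6/97})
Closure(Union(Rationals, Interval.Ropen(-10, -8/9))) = Union(Interval(-oo, oo), Rationals)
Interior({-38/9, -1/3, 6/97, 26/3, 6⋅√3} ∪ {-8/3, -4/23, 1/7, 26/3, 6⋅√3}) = ∅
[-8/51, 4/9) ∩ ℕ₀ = {0}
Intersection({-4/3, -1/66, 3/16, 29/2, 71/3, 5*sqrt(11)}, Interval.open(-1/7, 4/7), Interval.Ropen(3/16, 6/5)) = {3/16}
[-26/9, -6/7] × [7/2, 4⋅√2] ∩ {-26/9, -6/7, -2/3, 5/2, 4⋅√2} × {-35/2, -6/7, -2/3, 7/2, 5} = {-26/9, -6/7} × {7/2, 5}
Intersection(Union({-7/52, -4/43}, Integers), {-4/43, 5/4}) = {-4/43}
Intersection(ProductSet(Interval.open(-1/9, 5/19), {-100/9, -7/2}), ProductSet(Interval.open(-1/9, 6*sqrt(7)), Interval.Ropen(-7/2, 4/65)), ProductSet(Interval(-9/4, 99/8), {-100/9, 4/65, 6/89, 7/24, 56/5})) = EmptySet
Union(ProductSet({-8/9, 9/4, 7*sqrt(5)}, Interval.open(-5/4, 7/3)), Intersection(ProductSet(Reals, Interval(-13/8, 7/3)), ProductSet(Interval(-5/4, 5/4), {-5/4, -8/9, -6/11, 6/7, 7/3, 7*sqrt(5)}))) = Union(ProductSet({-8/9, 9/4, 7*sqrt(5)}, Interval.open(-5/4, 7/3)), ProductSet(Interval(-5/4, 5/4), {-5/4, -8/9, -6/11, 6/7, 7/3}))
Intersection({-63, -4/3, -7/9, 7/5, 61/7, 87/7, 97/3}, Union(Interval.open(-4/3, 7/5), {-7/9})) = {-7/9}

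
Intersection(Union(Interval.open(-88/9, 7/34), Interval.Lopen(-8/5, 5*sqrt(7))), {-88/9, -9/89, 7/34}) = {-9/89, 7/34}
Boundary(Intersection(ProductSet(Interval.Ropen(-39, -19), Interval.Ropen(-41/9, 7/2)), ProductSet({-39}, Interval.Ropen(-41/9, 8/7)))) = ProductSet({-39}, Interval(-41/9, 8/7))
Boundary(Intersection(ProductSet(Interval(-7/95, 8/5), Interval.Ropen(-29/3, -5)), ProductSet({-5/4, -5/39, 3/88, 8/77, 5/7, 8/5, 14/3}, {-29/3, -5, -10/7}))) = ProductSet({3/88, 8/77, 5/7, 8/5}, {-29/3})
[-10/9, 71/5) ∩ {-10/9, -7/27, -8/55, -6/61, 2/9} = {-10/9, -7/27, -8/55, -6/61, 2/9}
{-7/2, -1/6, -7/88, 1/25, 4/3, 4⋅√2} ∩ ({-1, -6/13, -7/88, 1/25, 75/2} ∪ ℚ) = {-7/2, -1/6, -7/88, 1/25, 4/3}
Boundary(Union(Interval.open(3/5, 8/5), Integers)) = Union(Complement(Integers, Interval.open(3/5, 8/5)), {3/5, 8/5})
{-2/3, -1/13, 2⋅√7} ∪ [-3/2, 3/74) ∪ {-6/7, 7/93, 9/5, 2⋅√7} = [-3/2, 3/74) ∪ {7/93, 9/5, 2⋅√7}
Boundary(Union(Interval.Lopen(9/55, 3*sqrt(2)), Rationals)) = Union(Interval(-oo, 9/55), Interval(3*sqrt(2), oo))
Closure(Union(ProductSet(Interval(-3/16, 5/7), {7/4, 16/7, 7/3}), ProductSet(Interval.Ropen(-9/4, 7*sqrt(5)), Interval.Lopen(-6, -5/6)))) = Union(ProductSet({-9/4, 7*sqrt(5)}, Interval(-6, -5/6)), ProductSet(Interval(-9/4, 7*sqrt(5)), {-6, -5/6}), ProductSet(Interval.Ropen(-9/4, 7*sqrt(5)), Interval.Lopen(-6, -5/6)), ProductSet(Interval(-3/16, 5/7), {7/4, 16/7, 7/3}))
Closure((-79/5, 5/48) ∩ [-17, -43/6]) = [-79/5, -43/6]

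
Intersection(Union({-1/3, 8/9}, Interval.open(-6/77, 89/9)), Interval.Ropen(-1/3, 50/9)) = Union({-1/3}, Interval.open(-6/77, 50/9))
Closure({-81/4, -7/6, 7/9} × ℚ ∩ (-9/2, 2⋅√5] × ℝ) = {-7/6, 7/9} × ℝ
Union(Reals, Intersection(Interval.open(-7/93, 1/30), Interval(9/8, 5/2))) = Reals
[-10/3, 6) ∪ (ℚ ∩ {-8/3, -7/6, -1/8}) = [-10/3, 6)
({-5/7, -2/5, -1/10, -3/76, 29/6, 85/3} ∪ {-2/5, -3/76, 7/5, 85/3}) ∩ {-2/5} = {-2/5}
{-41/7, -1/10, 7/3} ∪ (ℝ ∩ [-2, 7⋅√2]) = {-41/7} ∪ [-2, 7⋅√2]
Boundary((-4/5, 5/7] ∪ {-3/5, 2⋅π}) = {-4/5, 5/7, 2⋅π}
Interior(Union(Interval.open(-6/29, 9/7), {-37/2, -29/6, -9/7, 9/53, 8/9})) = Interval.open(-6/29, 9/7)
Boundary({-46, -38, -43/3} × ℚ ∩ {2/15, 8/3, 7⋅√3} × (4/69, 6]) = ∅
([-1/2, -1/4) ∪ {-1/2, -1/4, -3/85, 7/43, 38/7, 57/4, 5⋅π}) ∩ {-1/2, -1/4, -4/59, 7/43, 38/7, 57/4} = {-1/2, -1/4, 7/43, 38/7, 57/4}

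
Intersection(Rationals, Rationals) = Rationals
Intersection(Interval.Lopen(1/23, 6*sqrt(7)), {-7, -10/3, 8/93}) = {8/93}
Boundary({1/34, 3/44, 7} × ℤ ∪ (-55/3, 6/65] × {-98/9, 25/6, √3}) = ({1/34, 3/44, 7} × ℤ) ∪ ([-55/3, 6/65] × {-98/9, 25/6, √3})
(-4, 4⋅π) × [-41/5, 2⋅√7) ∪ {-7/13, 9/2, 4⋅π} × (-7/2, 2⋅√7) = ({-7/13, 9/2, 4⋅π} × (-7/2, 2⋅√7)) ∪ ((-4, 4⋅π) × [-41/5, 2⋅√7))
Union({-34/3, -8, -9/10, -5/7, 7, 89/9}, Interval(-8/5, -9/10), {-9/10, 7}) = Union({-34/3, -8, -5/7, 7, 89/9}, Interval(-8/5, -9/10))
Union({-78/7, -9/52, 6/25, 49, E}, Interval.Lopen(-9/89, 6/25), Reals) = Interval(-oo, oo)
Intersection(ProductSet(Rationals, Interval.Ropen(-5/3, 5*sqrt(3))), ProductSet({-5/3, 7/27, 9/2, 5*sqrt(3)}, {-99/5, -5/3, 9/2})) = ProductSet({-5/3, 7/27, 9/2}, {-5/3, 9/2})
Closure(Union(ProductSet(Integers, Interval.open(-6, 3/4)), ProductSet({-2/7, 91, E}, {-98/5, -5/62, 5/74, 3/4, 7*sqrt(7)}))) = Union(ProductSet({-2/7, 91, E}, {-98/5, -5/62, 5/74, 3/4, 7*sqrt(7)}), ProductSet(Integers, Interval(-6, 3/4)))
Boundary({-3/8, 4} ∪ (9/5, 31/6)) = {-3/8, 9/5, 31/6}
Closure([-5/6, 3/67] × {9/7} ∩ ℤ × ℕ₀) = ∅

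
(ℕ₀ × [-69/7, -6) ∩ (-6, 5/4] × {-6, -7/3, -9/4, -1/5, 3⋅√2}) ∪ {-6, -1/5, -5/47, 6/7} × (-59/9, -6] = {-6, -1/5, -5/47, 6/7} × (-59/9, -6]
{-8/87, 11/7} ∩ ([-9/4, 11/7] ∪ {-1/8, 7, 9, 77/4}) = {-8/87, 11/7}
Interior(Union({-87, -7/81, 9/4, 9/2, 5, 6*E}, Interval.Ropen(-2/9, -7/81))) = Interval.open(-2/9, -7/81)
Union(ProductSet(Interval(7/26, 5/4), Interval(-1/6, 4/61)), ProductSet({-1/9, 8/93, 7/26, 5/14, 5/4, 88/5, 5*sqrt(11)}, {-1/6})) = Union(ProductSet({-1/9, 8/93, 7/26, 5/14, 5/4, 88/5, 5*sqrt(11)}, {-1/6}), ProductSet(Interval(7/26, 5/4), Interval(-1/6, 4/61)))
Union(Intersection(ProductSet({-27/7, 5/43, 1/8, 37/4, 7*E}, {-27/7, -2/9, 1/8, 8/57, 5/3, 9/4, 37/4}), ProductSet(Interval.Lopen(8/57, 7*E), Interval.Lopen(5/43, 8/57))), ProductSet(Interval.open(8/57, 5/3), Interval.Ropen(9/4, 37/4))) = Union(ProductSet({37/4, 7*E}, {1/8, 8/57}), ProductSet(Interval.open(8/57, 5/3), Interval.Ropen(9/4, 37/4)))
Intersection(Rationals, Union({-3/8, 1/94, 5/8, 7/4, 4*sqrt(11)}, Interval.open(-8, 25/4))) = Intersection(Interval.open(-8, 25/4), Rationals)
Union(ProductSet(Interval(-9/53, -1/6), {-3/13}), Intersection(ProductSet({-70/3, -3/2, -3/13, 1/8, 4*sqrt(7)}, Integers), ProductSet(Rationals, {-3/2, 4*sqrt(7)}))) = ProductSet(Interval(-9/53, -1/6), {-3/13})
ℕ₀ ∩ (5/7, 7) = {1, 2, …, 6}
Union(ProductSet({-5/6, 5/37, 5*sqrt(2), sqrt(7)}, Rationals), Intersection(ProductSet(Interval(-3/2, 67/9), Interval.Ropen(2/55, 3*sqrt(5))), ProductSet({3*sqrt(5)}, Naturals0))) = Union(ProductSet({3*sqrt(5)}, Range(1, 7, 1)), ProductSet({-5/6, 5/37, 5*sqrt(2), sqrt(7)}, Rationals))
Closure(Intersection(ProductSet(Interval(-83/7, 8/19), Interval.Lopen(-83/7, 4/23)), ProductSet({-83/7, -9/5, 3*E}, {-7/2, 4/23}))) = ProductSet({-83/7, -9/5}, {-7/2, 4/23})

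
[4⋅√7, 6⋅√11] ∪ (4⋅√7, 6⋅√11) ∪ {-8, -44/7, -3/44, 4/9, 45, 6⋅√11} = {-8, -44/7, -3/44, 4/9, 45} ∪ [4⋅√7, 6⋅√11]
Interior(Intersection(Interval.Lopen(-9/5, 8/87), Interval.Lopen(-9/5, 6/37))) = Interval.open(-9/5, 8/87)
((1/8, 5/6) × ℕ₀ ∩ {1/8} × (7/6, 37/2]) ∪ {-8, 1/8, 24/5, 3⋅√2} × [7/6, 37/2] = {-8, 1/8, 24/5, 3⋅√2} × [7/6, 37/2]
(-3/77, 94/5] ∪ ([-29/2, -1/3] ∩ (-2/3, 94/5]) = (-2/3, -1/3] ∪ (-3/77, 94/5]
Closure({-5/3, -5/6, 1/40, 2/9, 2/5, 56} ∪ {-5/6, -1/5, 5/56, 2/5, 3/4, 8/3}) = {-5/3, -5/6, -1/5, 1/40, 5/56, 2/9, 2/5, 3/4, 8/3, 56}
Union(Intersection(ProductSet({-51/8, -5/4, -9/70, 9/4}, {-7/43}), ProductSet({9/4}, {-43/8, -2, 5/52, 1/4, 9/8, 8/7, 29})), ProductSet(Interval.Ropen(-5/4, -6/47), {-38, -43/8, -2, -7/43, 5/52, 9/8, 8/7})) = ProductSet(Interval.Ropen(-5/4, -6/47), {-38, -43/8, -2, -7/43, 5/52, 9/8, 8/7})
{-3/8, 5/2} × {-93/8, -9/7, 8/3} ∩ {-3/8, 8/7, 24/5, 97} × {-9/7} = {-3/8} × {-9/7}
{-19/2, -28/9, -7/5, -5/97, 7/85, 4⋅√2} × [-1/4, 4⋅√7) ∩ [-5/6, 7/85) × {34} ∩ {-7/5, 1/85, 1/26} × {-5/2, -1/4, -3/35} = ∅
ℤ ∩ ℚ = ℤ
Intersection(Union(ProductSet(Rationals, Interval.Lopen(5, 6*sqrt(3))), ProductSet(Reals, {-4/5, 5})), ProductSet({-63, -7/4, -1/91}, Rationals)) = ProductSet({-63, -7/4, -1/91}, Union({-4/5, 5}, Intersection(Interval.Lopen(5, 6*sqrt(3)), Rationals)))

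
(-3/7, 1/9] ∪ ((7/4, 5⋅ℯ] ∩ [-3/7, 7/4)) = (-3/7, 1/9]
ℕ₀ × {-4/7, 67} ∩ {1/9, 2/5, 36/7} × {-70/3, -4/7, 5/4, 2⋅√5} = ∅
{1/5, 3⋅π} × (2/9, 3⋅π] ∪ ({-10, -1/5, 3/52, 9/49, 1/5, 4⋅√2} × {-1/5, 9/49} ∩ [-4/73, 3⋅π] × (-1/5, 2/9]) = ({3/52, 9/49, 1/5, 4⋅√2} × {9/49}) ∪ ({1/5, 3⋅π} × (2/9, 3⋅π])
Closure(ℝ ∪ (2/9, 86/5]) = (-∞, ∞)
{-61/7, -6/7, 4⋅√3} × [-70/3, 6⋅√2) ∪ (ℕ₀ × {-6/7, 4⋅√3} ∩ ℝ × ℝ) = (ℕ₀ × {-6/7, 4⋅√3}) ∪ ({-61/7, -6/7, 4⋅√3} × [-70/3, 6⋅√2))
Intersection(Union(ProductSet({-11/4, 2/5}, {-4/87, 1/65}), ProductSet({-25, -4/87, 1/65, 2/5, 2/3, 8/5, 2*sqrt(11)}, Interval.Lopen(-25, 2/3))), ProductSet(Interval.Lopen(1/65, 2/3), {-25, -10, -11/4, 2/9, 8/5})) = ProductSet({2/5, 2/3}, {-10, -11/4, 2/9})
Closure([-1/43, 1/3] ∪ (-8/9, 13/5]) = [-8/9, 13/5]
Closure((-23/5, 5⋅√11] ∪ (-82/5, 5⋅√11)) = [-82/5, 5⋅√11]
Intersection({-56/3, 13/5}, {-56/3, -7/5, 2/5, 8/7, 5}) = {-56/3}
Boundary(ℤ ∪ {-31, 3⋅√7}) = ℤ ∪ {3⋅√7}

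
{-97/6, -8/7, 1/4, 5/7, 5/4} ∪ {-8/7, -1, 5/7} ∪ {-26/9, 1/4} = {-97/6, -26/9, -8/7, -1, 1/4, 5/7, 5/4}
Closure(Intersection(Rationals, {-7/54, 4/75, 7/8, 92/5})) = {-7/54, 4/75, 7/8, 92/5}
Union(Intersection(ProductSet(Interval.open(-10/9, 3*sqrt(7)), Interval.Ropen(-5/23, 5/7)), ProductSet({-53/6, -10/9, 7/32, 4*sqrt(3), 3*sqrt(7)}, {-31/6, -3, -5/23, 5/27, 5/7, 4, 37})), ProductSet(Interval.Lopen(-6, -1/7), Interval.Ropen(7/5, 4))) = Union(ProductSet({7/32, 4*sqrt(3)}, {-5/23, 5/27}), ProductSet(Interval.Lopen(-6, -1/7), Interval.Ropen(7/5, 4)))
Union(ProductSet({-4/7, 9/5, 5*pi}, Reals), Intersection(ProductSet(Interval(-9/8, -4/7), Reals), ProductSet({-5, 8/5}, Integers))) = ProductSet({-4/7, 9/5, 5*pi}, Reals)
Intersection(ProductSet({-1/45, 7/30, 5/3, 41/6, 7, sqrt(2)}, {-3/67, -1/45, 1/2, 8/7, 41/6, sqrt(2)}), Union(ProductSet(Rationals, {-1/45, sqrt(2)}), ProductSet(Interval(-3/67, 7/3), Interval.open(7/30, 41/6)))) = Union(ProductSet({-1/45, 7/30, 5/3, sqrt(2)}, {1/2, 8/7, sqrt(2)}), ProductSet({-1/45, 7/30, 5/3, 41/6, 7}, {-1/45, sqrt(2)}))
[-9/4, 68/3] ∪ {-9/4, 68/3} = [-9/4, 68/3]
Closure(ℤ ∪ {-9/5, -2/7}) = ℤ ∪ {-9/5, -2/7}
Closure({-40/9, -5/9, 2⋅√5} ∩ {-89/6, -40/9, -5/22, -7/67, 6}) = {-40/9}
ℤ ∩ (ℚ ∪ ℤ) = ℤ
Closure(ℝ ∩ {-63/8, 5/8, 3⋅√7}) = {-63/8, 5/8, 3⋅√7}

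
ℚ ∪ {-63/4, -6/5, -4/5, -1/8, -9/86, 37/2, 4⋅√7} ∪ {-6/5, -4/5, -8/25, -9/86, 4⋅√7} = ℚ ∪ {4⋅√7}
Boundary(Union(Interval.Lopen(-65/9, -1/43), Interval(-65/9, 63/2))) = {-65/9, 63/2}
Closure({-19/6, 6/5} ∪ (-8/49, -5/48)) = {-19/6, 6/5} ∪ [-8/49, -5/48]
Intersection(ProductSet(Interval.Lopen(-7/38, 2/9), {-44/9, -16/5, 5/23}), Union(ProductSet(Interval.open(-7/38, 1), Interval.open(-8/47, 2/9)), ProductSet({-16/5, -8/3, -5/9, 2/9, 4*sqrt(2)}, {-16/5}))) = Union(ProductSet({2/9}, {-16/5}), ProductSet(Interval.Lopen(-7/38, 2/9), {5/23}))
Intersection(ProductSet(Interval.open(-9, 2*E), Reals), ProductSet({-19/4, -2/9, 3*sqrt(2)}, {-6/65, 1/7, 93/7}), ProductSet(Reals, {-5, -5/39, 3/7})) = EmptySet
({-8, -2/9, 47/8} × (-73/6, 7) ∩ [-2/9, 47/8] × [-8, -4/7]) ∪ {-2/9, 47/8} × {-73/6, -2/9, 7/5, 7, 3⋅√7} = {-2/9, 47/8} × ({-73/6, -2/9, 7/5, 7, 3⋅√7} ∪ [-8, -4/7])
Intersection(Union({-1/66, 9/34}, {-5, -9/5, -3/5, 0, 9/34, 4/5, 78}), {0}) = {0}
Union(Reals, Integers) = Reals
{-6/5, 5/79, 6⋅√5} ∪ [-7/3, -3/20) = [-7/3, -3/20) ∪ {5/79, 6⋅√5}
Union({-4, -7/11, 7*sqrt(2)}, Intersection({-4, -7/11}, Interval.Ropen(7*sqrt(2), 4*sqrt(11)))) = {-4, -7/11, 7*sqrt(2)}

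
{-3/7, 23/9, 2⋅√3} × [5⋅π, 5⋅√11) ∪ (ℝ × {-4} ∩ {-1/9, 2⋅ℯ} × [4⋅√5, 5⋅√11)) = {-3/7, 23/9, 2⋅√3} × [5⋅π, 5⋅√11)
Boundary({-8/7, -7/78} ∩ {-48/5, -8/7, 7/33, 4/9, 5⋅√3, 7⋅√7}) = {-8/7}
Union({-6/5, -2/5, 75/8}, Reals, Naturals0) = Reals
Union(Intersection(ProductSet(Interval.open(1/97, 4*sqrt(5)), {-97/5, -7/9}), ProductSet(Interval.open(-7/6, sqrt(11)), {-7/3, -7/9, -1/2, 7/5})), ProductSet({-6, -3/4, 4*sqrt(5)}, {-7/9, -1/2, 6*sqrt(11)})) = Union(ProductSet({-6, -3/4, 4*sqrt(5)}, {-7/9, -1/2, 6*sqrt(11)}), ProductSet(Interval.open(1/97, sqrt(11)), {-7/9}))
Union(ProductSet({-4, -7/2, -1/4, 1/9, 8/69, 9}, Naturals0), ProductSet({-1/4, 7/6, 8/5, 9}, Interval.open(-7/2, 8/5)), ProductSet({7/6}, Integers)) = Union(ProductSet({7/6}, Integers), ProductSet({-1/4, 7/6, 8/5, 9}, Interval.open(-7/2, 8/5)), ProductSet({-4, -7/2, -1/4, 1/9, 8/69, 9}, Naturals0))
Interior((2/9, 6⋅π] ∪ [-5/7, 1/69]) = (-5/7, 1/69) ∪ (2/9, 6⋅π)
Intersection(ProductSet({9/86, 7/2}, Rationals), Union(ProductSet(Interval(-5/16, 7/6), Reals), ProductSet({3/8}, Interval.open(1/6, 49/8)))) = ProductSet({9/86}, Rationals)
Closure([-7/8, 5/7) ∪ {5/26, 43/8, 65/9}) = [-7/8, 5/7] ∪ {43/8, 65/9}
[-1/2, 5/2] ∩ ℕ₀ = {0, 1, 2}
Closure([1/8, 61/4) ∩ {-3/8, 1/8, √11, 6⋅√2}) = {1/8, √11, 6⋅√2}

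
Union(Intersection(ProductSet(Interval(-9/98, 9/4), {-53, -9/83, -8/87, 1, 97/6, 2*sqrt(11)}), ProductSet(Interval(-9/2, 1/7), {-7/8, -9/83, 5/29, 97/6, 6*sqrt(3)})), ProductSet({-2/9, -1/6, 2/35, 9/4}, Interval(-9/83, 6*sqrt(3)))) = Union(ProductSet({-2/9, -1/6, 2/35, 9/4}, Interval(-9/83, 6*sqrt(3))), ProductSet(Interval(-9/98, 1/7), {-9/83, 97/6}))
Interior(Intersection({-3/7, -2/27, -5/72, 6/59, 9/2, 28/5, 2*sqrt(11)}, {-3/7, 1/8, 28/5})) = EmptySet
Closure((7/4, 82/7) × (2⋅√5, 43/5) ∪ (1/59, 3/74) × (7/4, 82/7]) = ({1/59, 3/74} × [7/4, 82/7]) ∪ ([1/59, 3/74] × {7/4, 82/7}) ∪ ((1/59, 3/74) × (7/4, 82/7]) ∪ ({7/4, 82/7} × [2⋅√5, 43/5]) ∪ ([7/4, 82/7] × {43/5, 2⋅√5}) ∪ ((7/4, 82/7) × (2⋅√5, 43/5))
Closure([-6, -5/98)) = [-6, -5/98]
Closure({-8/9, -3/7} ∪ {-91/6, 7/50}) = {-91/6, -8/9, -3/7, 7/50}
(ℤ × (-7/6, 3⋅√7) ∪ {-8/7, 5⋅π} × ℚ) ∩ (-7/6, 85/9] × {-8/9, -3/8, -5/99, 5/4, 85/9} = ({-8/7} × {-8/9, -3/8, -5/99, 5/4, 85/9}) ∪ ({-1, 0, …, 9} × {-8/9, -3/8, -5/99, 5/4})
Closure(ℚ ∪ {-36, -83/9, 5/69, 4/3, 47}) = ℝ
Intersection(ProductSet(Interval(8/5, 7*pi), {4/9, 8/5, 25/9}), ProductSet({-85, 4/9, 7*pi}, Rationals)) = ProductSet({7*pi}, {4/9, 8/5, 25/9})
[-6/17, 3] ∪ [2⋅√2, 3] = [-6/17, 3]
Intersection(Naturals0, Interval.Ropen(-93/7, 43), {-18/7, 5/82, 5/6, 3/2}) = EmptySet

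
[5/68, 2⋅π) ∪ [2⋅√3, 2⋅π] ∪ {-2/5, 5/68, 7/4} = {-2/5} ∪ [5/68, 2⋅π]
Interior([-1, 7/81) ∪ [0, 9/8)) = (-1, 9/8)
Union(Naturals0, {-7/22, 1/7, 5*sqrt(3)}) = Union({-7/22, 1/7, 5*sqrt(3)}, Naturals0)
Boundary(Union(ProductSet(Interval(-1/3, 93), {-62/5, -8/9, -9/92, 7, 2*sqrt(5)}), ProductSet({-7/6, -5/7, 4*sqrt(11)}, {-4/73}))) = Union(ProductSet({-7/6, -5/7, 4*sqrt(11)}, {-4/73}), ProductSet(Interval(-1/3, 93), {-62/5, -8/9, -9/92, 7, 2*sqrt(5)}))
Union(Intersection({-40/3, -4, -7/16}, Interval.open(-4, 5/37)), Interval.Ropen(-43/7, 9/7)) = Interval.Ropen(-43/7, 9/7)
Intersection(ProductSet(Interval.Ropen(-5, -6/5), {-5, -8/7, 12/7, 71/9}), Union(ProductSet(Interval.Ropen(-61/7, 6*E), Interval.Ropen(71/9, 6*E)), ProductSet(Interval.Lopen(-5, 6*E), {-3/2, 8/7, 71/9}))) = ProductSet(Interval.Ropen(-5, -6/5), {71/9})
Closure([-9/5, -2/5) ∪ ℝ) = (-∞, ∞)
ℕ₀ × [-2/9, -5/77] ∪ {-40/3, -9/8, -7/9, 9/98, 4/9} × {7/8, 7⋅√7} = (ℕ₀ × [-2/9, -5/77]) ∪ ({-40/3, -9/8, -7/9, 9/98, 4/9} × {7/8, 7⋅√7})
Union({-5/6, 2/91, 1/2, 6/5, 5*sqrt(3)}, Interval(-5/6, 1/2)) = Union({6/5, 5*sqrt(3)}, Interval(-5/6, 1/2))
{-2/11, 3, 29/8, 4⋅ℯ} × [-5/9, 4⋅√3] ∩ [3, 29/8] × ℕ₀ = {3, 29/8} × {0, 1, …, 6}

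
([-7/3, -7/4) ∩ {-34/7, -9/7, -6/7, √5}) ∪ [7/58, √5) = [7/58, √5)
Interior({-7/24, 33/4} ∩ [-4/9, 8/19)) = ∅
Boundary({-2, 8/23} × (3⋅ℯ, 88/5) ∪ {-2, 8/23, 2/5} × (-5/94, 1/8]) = ({-2, 8/23, 2/5} × [-5/94, 1/8]) ∪ ({-2, 8/23} × [3⋅ℯ, 88/5])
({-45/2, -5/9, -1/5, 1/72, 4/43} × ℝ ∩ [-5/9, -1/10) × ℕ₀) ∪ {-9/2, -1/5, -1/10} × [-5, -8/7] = ({-5/9, -1/5} × ℕ₀) ∪ ({-9/2, -1/5, -1/10} × [-5, -8/7])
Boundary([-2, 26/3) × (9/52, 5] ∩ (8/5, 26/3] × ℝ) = ({8/5, 26/3} × [9/52, 5]) ∪ ([8/5, 26/3] × {9/52, 5})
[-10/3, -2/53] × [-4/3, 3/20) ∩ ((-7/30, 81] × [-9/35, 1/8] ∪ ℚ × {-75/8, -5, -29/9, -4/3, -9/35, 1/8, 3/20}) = ((-7/30, -2/53] × [-9/35, 1/8]) ∪ ((ℚ ∩ [-10/3, -2/53]) × {-4/3, -9/35, 1/8})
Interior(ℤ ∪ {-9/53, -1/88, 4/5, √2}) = ∅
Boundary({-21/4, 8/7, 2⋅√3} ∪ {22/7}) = {-21/4, 8/7, 22/7, 2⋅√3}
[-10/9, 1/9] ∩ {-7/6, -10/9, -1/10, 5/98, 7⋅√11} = {-10/9, -1/10, 5/98}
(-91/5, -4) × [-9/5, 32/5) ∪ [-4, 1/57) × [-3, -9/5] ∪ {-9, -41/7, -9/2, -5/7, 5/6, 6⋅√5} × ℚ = ((-91/5, -4) × [-9/5, 32/5)) ∪ ([-4, 1/57) × [-3, -9/5]) ∪ ({-9, -41/7, -9/2, -5/7, 5/6, 6⋅√5} × ℚ)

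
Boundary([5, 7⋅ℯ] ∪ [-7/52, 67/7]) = {-7/52, 7⋅ℯ}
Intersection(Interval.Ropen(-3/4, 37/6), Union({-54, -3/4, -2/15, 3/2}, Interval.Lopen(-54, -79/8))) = {-3/4, -2/15, 3/2}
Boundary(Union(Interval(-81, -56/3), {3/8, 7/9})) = {-81, -56/3, 3/8, 7/9}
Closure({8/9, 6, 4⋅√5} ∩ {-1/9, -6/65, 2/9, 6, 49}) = {6}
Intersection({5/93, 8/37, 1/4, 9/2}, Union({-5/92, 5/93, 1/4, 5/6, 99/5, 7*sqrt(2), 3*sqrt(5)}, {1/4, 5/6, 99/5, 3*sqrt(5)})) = {5/93, 1/4}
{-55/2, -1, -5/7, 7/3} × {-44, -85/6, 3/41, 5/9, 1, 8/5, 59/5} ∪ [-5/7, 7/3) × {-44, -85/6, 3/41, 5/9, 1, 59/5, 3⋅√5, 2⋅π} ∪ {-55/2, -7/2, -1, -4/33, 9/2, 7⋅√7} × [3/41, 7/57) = ({-55/2, -1, -5/7, 7/3} × {-44, -85/6, 3/41, 5/9, 1, 8/5, 59/5}) ∪ ({-55/2, -7/2, -1, -4/33, 9/2, 7⋅√7} × [3/41, 7/57)) ∪ ([-5/7, 7/3) × {-44, -85/6, 3/41, 5/9, 1, 59/5, 3⋅√5, 2⋅π})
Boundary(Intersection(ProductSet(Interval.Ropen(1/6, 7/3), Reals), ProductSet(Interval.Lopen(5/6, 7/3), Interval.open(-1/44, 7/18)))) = Union(ProductSet({5/6, 7/3}, Interval(-1/44, 7/18)), ProductSet(Interval(5/6, 7/3), {-1/44, 7/18}))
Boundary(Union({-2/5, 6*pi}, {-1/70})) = {-2/5, -1/70, 6*pi}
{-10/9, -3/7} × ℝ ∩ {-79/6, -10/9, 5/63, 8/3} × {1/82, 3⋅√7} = {-10/9} × {1/82, 3⋅√7}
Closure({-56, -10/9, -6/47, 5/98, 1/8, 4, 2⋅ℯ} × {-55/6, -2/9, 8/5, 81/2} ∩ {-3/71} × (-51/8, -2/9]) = ∅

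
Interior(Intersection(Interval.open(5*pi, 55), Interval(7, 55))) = Interval.open(5*pi, 55)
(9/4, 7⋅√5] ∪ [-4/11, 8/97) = [-4/11, 8/97) ∪ (9/4, 7⋅√5]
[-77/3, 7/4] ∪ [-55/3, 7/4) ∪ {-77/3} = [-77/3, 7/4]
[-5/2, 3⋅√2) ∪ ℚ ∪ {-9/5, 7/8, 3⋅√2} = ℚ ∪ [-5/2, 3⋅√2]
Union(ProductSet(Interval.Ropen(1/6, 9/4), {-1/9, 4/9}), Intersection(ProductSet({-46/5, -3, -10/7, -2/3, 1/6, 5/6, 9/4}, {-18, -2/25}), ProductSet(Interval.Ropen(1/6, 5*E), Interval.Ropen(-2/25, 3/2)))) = Union(ProductSet({1/6, 5/6, 9/4}, {-2/25}), ProductSet(Interval.Ropen(1/6, 9/4), {-1/9, 4/9}))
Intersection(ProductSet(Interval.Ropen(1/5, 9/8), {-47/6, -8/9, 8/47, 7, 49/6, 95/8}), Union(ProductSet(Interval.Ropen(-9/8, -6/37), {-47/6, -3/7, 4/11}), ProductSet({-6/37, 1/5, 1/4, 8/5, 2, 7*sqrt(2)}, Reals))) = ProductSet({1/5, 1/4}, {-47/6, -8/9, 8/47, 7, 49/6, 95/8})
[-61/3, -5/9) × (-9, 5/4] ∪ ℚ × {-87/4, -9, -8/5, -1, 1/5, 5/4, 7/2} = (ℚ × {-87/4, -9, -8/5, -1, 1/5, 5/4, 7/2}) ∪ ([-61/3, -5/9) × (-9, 5/4])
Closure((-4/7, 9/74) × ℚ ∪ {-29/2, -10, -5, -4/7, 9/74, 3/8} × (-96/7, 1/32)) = ([-4/7, 9/74] × ℝ) ∪ ({-29/2, -10, -5, -4/7, 9/74, 3/8} × [-96/7, 1/32])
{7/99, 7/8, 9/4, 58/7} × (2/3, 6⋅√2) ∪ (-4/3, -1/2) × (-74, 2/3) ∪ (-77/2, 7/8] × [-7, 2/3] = ((-77/2, 7/8] × [-7, 2/3]) ∪ ((-4/3, -1/2) × (-74, 2/3)) ∪ ({7/99, 7/8, 9/4, 58/7} × (2/3, 6⋅√2))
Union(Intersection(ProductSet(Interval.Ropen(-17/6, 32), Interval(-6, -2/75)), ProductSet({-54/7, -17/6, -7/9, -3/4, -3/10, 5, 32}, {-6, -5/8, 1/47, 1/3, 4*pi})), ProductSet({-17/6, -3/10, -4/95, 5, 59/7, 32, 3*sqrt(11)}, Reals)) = Union(ProductSet({-17/6, -7/9, -3/4, -3/10, 5}, {-6, -5/8}), ProductSet({-17/6, -3/10, -4/95, 5, 59/7, 32, 3*sqrt(11)}, Reals))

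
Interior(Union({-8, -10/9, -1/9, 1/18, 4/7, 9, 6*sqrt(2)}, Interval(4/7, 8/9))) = Interval.open(4/7, 8/9)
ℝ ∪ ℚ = ℝ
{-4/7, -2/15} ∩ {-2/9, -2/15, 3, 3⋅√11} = {-2/15}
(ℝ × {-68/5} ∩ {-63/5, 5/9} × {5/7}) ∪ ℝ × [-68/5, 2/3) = ℝ × [-68/5, 2/3)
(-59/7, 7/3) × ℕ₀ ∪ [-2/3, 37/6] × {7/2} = ((-59/7, 7/3) × ℕ₀) ∪ ([-2/3, 37/6] × {7/2})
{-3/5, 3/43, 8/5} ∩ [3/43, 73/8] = {3/43, 8/5}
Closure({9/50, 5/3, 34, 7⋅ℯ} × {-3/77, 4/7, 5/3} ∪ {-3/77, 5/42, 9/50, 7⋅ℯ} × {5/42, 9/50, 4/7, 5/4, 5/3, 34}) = ({9/50, 5/3, 34, 7⋅ℯ} × {-3/77, 4/7, 5/3}) ∪ ({-3/77, 5/42, 9/50, 7⋅ℯ} × {5/42, 9/50, 4/7, 5/4, 5/3, 34})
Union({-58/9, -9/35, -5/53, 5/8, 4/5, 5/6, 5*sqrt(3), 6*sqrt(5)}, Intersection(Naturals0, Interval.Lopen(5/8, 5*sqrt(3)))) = Union({-58/9, -9/35, -5/53, 5/8, 4/5, 5/6, 5*sqrt(3), 6*sqrt(5)}, Range(1, 9, 1))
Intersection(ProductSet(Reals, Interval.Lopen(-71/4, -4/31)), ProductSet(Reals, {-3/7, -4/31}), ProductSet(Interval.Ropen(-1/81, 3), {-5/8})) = EmptySet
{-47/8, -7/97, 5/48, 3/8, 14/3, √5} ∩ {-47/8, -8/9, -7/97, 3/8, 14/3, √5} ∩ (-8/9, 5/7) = {-7/97, 3/8}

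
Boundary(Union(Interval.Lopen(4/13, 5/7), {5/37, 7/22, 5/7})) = {5/37, 4/13, 5/7}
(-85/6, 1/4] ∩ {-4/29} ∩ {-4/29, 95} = {-4/29}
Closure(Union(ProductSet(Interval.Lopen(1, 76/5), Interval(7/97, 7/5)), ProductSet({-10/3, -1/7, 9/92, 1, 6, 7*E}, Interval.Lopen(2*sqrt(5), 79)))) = Union(ProductSet({-10/3, -1/7, 9/92, 1, 6, 7*E}, Interval(2*sqrt(5), 79)), ProductSet(Interval(1, 76/5), Interval(7/97, 7/5)))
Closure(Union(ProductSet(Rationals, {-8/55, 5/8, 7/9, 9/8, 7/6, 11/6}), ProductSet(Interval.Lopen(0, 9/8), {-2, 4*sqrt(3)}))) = Union(ProductSet(Interval(0, 9/8), {-2, 4*sqrt(3)}), ProductSet(Reals, {-8/55, 5/8, 7/9, 9/8, 7/6, 11/6}))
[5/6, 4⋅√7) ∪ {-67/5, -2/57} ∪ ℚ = ℚ ∪ [5/6, 4⋅√7)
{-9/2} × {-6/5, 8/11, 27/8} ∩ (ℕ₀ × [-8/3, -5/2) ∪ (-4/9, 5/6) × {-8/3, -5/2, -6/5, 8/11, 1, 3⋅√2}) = ∅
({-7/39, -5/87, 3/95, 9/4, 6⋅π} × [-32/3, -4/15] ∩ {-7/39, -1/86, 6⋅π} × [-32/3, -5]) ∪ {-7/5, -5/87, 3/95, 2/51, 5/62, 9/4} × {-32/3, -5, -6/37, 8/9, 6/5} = ({-7/39, 6⋅π} × [-32/3, -5]) ∪ ({-7/5, -5/87, 3/95, 2/51, 5/62, 9/4} × {-32/3, -5, -6/37, 8/9, 6/5})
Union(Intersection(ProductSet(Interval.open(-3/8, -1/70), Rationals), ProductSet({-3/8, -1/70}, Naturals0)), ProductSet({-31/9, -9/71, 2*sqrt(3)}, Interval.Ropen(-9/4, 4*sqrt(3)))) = ProductSet({-31/9, -9/71, 2*sqrt(3)}, Interval.Ropen(-9/4, 4*sqrt(3)))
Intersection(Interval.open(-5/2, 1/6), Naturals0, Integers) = Range(0, 1, 1)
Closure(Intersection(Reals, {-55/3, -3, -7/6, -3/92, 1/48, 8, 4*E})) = {-55/3, -3, -7/6, -3/92, 1/48, 8, 4*E}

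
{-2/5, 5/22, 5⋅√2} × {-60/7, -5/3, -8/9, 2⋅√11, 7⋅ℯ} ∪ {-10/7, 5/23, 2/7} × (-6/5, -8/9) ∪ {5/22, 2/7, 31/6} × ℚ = ({5/22, 2/7, 31/6} × ℚ) ∪ ({-10/7, 5/23, 2/7} × (-6/5, -8/9)) ∪ ({-2/5, 5/22, 5⋅√2} × {-60/7, -5/3, -8/9, 2⋅√11, 7⋅ℯ})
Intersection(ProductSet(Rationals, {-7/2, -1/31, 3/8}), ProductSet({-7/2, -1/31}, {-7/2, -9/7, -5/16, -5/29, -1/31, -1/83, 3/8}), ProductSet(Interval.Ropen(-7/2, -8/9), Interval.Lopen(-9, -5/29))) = ProductSet({-7/2}, {-7/2})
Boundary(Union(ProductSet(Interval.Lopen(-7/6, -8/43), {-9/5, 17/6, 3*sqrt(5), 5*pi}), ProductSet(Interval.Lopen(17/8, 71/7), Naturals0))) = Union(ProductSet(Interval(-7/6, -8/43), {-9/5, 17/6, 3*sqrt(5), 5*pi}), ProductSet(Interval(17/8, 71/7), Naturals0))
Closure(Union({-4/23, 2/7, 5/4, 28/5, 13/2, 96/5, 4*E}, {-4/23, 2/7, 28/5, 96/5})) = {-4/23, 2/7, 5/4, 28/5, 13/2, 96/5, 4*E}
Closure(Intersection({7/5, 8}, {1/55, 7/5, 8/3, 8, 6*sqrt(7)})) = {7/5, 8}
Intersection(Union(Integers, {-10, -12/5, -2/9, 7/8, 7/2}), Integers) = Integers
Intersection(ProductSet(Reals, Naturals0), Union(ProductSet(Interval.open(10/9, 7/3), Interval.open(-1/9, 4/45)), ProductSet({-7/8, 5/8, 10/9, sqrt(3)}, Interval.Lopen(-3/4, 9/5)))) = Union(ProductSet({-7/8, 5/8, 10/9, sqrt(3)}, Range(0, 2, 1)), ProductSet(Interval.open(10/9, 7/3), Range(0, 1, 1)))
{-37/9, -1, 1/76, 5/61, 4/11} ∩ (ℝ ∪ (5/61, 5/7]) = {-37/9, -1, 1/76, 5/61, 4/11}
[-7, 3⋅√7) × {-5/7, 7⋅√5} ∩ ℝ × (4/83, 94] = [-7, 3⋅√7) × {7⋅√5}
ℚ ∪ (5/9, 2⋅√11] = ℚ ∪ [5/9, 2⋅√11]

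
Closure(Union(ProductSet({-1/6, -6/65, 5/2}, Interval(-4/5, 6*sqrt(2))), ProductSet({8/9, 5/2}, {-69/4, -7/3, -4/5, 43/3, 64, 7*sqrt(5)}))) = Union(ProductSet({8/9, 5/2}, {-69/4, -7/3, -4/5, 43/3, 64, 7*sqrt(5)}), ProductSet({-1/6, -6/65, 5/2}, Interval(-4/5, 6*sqrt(2))))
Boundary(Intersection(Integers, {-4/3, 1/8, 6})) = {6}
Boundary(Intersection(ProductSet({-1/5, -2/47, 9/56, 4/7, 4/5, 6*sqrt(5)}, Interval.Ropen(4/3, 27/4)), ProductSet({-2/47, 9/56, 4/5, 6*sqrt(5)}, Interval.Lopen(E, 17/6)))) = ProductSet({-2/47, 9/56, 4/5, 6*sqrt(5)}, Interval(E, 17/6))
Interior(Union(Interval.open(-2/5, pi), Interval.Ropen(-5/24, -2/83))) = Interval.open(-2/5, pi)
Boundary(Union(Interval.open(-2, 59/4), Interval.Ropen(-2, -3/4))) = {-2, 59/4}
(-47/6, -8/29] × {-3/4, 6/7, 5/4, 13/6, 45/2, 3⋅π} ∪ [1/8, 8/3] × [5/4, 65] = ([1/8, 8/3] × [5/4, 65]) ∪ ((-47/6, -8/29] × {-3/4, 6/7, 5/4, 13/6, 45/2, 3⋅π})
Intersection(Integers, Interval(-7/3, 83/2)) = Range(-2, 42, 1)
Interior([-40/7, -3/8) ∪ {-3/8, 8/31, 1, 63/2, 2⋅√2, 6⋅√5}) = (-40/7, -3/8)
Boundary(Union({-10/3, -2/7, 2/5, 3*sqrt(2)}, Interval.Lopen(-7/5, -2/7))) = {-10/3, -7/5, -2/7, 2/5, 3*sqrt(2)}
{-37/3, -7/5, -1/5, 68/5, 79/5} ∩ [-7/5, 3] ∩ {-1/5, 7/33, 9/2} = {-1/5}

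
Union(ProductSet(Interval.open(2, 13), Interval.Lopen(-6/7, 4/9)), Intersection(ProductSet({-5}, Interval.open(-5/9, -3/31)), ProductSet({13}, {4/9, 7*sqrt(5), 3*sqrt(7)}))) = ProductSet(Interval.open(2, 13), Interval.Lopen(-6/7, 4/9))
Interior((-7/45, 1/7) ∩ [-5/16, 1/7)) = (-7/45, 1/7)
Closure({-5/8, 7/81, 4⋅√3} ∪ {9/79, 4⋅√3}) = {-5/8, 7/81, 9/79, 4⋅√3}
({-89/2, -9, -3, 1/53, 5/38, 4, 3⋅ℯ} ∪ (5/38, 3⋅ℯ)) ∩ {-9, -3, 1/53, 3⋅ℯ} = {-9, -3, 1/53, 3⋅ℯ}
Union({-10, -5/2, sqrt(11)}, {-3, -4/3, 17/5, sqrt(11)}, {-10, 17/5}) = {-10, -3, -5/2, -4/3, 17/5, sqrt(11)}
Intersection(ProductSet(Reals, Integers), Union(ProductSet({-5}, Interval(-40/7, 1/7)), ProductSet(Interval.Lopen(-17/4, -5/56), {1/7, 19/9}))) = ProductSet({-5}, Range(-5, 1, 1))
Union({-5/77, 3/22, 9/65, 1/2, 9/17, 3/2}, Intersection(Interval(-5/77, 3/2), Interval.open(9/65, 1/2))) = Union({-5/77, 3/22, 9/17, 3/2}, Interval(9/65, 1/2))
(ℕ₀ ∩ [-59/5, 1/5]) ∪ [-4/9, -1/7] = [-4/9, -1/7] ∪ {0}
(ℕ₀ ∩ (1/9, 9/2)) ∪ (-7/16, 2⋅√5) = (-7/16, 2⋅√5) ∪ {1, 2, 3, 4}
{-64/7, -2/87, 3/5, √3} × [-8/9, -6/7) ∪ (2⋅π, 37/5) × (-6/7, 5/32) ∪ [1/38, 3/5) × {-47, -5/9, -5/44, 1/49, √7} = ({-64/7, -2/87, 3/5, √3} × [-8/9, -6/7)) ∪ ((2⋅π, 37/5) × (-6/7, 5/32)) ∪ ([1/38, 3/5) × {-47, -5/9, -5/44, 1/49, √7})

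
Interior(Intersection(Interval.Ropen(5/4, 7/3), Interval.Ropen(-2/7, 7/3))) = Interval.open(5/4, 7/3)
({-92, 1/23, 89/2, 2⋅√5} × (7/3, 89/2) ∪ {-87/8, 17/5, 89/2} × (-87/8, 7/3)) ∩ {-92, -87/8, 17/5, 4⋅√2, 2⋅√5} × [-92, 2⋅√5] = ({-87/8, 17/5} × (-87/8, 7/3)) ∪ ({-92, 2⋅√5} × (7/3, 2⋅√5])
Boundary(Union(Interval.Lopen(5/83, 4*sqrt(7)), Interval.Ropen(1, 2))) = {5/83, 4*sqrt(7)}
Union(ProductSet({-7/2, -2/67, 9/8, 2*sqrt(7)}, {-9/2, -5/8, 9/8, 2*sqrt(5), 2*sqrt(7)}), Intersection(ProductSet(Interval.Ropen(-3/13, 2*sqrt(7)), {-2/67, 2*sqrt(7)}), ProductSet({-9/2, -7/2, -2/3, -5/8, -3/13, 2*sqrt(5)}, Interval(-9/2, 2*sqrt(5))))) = Union(ProductSet({-3/13, 2*sqrt(5)}, {-2/67}), ProductSet({-7/2, -2/67, 9/8, 2*sqrt(7)}, {-9/2, -5/8, 9/8, 2*sqrt(5), 2*sqrt(7)}))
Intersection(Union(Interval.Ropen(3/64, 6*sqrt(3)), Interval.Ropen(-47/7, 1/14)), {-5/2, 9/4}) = {-5/2, 9/4}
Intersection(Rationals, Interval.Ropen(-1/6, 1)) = Intersection(Interval.Ropen(-1/6, 1), Rationals)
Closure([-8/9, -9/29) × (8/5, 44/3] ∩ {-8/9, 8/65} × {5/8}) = ∅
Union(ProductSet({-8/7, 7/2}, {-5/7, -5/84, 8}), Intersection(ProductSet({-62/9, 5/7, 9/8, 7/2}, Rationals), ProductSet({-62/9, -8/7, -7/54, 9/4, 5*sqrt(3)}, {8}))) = Union(ProductSet({-62/9}, {8}), ProductSet({-8/7, 7/2}, {-5/7, -5/84, 8}))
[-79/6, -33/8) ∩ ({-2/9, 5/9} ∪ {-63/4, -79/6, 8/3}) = {-79/6}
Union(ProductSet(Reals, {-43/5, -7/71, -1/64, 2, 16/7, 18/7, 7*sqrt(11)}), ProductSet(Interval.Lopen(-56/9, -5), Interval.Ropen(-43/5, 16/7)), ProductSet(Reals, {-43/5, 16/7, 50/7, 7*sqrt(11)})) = Union(ProductSet(Interval.Lopen(-56/9, -5), Interval.Ropen(-43/5, 16/7)), ProductSet(Reals, {-43/5, -7/71, -1/64, 2, 16/7, 18/7, 50/7, 7*sqrt(11)}))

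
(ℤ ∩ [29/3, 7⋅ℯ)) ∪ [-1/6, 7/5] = [-1/6, 7/5] ∪ {10, 11, …, 19}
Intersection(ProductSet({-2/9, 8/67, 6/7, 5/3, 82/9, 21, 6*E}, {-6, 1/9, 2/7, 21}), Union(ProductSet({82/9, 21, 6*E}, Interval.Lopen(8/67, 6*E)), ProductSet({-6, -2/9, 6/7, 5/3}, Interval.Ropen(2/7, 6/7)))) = ProductSet({-2/9, 6/7, 5/3, 82/9, 21, 6*E}, {2/7})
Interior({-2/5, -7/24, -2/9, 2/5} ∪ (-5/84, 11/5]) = (-5/84, 11/5)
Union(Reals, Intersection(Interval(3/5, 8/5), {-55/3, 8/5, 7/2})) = Reals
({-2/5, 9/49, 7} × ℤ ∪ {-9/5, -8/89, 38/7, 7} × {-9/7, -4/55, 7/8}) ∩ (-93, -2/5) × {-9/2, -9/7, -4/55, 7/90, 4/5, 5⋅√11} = {-9/5} × {-9/7, -4/55}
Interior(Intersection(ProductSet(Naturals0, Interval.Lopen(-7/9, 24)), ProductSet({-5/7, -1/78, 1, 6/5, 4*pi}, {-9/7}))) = EmptySet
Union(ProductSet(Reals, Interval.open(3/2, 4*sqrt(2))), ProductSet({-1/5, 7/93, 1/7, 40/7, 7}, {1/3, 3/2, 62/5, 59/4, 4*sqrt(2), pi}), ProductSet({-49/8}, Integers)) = Union(ProductSet({-49/8}, Integers), ProductSet({-1/5, 7/93, 1/7, 40/7, 7}, {1/3, 3/2, 62/5, 59/4, 4*sqrt(2), pi}), ProductSet(Reals, Interval.open(3/2, 4*sqrt(2))))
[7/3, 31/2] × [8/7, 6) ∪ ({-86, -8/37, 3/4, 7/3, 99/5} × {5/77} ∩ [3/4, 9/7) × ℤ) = [7/3, 31/2] × [8/7, 6)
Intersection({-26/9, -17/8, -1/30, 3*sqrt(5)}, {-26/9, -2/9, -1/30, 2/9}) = {-26/9, -1/30}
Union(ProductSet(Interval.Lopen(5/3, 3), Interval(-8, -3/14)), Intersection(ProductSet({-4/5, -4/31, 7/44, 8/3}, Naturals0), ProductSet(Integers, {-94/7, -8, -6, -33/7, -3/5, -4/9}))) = ProductSet(Interval.Lopen(5/3, 3), Interval(-8, -3/14))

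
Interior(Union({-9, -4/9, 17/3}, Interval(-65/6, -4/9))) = Interval.open(-65/6, -4/9)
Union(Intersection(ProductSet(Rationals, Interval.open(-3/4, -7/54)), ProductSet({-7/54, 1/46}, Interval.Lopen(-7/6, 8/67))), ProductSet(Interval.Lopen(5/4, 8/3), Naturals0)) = Union(ProductSet({-7/54, 1/46}, Interval.open(-3/4, -7/54)), ProductSet(Interval.Lopen(5/4, 8/3), Naturals0))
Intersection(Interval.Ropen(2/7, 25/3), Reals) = Interval.Ropen(2/7, 25/3)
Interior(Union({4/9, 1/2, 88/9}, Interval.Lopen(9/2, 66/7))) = Interval.open(9/2, 66/7)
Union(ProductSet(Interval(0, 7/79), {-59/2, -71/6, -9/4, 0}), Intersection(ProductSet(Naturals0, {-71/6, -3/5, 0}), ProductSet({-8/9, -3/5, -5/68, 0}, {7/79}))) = ProductSet(Interval(0, 7/79), {-59/2, -71/6, -9/4, 0})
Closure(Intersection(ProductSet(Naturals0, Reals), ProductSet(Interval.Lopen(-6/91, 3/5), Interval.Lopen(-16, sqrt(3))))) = ProductSet(Range(0, 1, 1), Interval(-16, sqrt(3)))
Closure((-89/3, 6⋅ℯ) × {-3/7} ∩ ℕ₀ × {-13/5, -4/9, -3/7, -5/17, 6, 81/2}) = {0, 1, …, 16} × {-3/7}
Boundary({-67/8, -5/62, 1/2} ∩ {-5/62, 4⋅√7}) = {-5/62}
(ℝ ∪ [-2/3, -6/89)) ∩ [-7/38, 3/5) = [-7/38, 3/5)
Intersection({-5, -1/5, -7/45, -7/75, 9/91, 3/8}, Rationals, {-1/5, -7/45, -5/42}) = {-1/5, -7/45}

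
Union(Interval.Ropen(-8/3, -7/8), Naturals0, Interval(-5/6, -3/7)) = Union(Interval.Ropen(-8/3, -7/8), Interval(-5/6, -3/7), Naturals0)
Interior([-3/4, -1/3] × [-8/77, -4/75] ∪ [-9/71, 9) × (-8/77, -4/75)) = ((-3/4, -1/3) ∪ (-9/71, 9)) × (-8/77, -4/75)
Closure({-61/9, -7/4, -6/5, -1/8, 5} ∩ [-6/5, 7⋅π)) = {-6/5, -1/8, 5}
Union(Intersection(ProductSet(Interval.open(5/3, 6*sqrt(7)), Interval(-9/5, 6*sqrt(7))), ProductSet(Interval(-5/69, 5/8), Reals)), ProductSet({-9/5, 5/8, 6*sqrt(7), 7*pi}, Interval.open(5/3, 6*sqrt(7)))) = ProductSet({-9/5, 5/8, 6*sqrt(7), 7*pi}, Interval.open(5/3, 6*sqrt(7)))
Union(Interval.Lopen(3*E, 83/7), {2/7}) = Union({2/7}, Interval.Lopen(3*E, 83/7))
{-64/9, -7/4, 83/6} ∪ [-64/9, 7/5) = [-64/9, 7/5) ∪ {83/6}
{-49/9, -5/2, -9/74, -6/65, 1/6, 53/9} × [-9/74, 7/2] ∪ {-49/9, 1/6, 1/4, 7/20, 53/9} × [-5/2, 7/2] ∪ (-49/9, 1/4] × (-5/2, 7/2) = ((-49/9, 1/4] × (-5/2, 7/2)) ∪ ({-49/9, 1/6, 1/4, 7/20, 53/9} × [-5/2, 7/2]) ∪ ({-49/9, -5/2, -9/74, -6/65, 1/6, 53/9} × [-9/74, 7/2])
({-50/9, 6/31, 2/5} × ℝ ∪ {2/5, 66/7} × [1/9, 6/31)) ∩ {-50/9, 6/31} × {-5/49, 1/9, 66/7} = {-50/9, 6/31} × {-5/49, 1/9, 66/7}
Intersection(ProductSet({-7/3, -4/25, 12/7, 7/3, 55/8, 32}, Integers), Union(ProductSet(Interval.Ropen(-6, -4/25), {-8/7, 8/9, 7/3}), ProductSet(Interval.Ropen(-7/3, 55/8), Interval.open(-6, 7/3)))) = ProductSet({-7/3, -4/25, 12/7, 7/3}, Range(-5, 3, 1))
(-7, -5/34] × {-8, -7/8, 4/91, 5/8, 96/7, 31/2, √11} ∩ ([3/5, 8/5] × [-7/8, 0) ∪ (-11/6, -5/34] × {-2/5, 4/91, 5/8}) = (-11/6, -5/34] × {4/91, 5/8}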